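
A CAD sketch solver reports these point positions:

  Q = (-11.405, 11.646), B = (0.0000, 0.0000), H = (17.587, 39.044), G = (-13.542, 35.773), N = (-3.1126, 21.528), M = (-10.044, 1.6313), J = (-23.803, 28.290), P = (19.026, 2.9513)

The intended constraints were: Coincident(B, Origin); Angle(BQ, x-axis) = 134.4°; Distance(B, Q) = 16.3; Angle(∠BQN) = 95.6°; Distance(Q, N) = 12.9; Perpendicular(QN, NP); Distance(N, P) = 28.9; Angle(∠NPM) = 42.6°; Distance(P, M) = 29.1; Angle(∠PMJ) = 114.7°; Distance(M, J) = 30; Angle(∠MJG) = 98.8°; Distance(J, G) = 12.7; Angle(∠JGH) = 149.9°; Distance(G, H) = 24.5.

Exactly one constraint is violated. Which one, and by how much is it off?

Distance(G, H) = 24.5 — off by 6.80.

B = (0.00, 0.00) ✓; BQ at 134.4° ✓; |BQ| = 16.30 ✓; ∠BQN = 95.60° ✓; |QN| = 12.90 ✓; ∠(QN, NP) = 90.00° ✓; |NP| = 28.90 ✓; ∠NPM = 42.60° ✓; |PM| = 29.10 ✓; ∠PMJ = 114.7° ✓; |MJ| = 30.00 ✓; ∠MJG = 98.80° ✓; |JG| = 12.70 ✓; ∠JGH = 149.9° ✓; |GH| = 31.30 ✗.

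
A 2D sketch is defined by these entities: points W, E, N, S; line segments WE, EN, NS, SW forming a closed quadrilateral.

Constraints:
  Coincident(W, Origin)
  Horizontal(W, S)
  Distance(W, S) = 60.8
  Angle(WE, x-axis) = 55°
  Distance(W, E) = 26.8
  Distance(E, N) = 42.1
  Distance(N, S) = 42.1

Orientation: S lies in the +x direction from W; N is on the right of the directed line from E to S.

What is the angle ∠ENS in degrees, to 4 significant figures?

73.63°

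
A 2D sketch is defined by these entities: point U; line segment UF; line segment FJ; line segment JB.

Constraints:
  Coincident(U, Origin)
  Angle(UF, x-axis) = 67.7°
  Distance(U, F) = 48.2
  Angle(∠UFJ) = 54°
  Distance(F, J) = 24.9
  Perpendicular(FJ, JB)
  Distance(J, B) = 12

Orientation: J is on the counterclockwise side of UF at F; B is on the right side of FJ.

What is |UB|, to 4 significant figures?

51.11

∠UFJ = 54.0°, so FJ runs at 67.7° + (180° − 54.0°) = 193.7° from the x-axis; with |FJ| = 24.9, J = F + 24.9·(cos 193.7°, sin 193.7°) = (-5.902, 38.70). The perpendicularity gives JB at right angles to FJ; with |JB| = 12.0 on the right of FJ, B = J + 12.0·(-0.2368, 0.9715) = (-8.744, 50.36). Then |UB| = |B − U| = 51.11.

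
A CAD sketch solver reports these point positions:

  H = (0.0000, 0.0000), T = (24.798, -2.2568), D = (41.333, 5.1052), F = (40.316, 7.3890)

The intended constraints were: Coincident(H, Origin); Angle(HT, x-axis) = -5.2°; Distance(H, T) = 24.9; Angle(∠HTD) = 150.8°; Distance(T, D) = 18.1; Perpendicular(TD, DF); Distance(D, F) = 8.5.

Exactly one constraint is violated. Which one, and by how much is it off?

Distance(D, F) = 8.5 — off by 6.00.

H = (0.00, 0.00) ✓; HT at -5.200° ✓; |HT| = 24.90 ✓; ∠HTD = 150.8° ✓; |TD| = 18.10 ✓; ∠(TD, DF) = 90.00° ✓; |DF| = 2.500 ✗.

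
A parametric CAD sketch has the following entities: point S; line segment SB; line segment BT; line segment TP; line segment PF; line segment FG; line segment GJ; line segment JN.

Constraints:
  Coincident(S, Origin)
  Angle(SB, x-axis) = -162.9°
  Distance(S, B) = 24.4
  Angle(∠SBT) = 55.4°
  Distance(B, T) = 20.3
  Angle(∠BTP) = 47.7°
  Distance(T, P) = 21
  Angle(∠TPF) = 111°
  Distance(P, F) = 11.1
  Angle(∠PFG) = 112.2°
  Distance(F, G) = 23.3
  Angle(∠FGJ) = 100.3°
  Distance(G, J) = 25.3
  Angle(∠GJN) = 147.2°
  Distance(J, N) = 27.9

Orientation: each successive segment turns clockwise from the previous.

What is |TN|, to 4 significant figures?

26.71

S is at the origin; SB runs at -162.9° with length 24.4, so B = (-23.32, -7.175). ∠SBT = 55.4° gives BT at 72.50° from the x-axis; with |BT| = 20.3, T = (-17.22, 12.19). ∠BTP = 47.7° gives TP at -59.80° from the x-axis; with |TP| = 21.0, P = (-6.654, -5.964). ∠TPF = 111.0° gives PF at -128.8° from the x-axis; with |PF| = 11.1, F = (-13.61, -14.61). ∠PFG = 112.2° gives FG at 163.4° from the x-axis; with |FG| = 23.3, G = (-35.94, -7.958). ∠FGJ = 100.3° gives GJ at 83.70° from the x-axis; with |GJ| = 25.3, J = (-33.16, 17.19). ∠GJN = 147.2° gives JN at 50.90° from the x-axis; with |JN| = 27.9, N = (-15.57, 38.84). Then |TN| = |N − T| = 26.71.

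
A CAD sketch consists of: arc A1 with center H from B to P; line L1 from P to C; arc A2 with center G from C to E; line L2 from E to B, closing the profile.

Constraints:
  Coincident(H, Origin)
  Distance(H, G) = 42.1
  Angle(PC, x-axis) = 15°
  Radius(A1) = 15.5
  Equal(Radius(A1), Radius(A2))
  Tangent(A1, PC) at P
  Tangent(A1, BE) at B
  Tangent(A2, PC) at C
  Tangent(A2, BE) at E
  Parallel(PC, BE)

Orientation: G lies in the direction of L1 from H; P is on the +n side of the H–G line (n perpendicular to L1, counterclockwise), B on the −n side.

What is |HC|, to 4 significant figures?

44.86

The slot axis is L1's direction at 15.0°, so u = (cos 15.0°, sin 15.0°) = (0.9659, 0.2588) and n = (−sin 15.0°, cos 15.0°) = (-0.2588, 0.9659). H is at the origin and G lies 42.1 along u from H, so G = 42.1·u = (40.67, 10.90). Tangency of A1 to both parallel lines with radius 15.5 puts P and B at H ± 15.5·n: P = (-4.012, 14.97), B = (4.012, -14.97). Equal radii place C and E the same way about G: C = G + 15.5·n = (36.65, 25.87), E = G − 15.5·n = (44.68, -4.076). Then |HC| = |C − H| = 44.86.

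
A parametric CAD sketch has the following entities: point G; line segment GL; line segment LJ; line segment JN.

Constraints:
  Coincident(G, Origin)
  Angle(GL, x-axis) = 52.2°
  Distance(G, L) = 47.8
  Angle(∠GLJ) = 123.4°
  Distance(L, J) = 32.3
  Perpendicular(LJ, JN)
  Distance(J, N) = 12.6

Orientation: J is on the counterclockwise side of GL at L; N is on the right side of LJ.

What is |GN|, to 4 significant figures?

78.69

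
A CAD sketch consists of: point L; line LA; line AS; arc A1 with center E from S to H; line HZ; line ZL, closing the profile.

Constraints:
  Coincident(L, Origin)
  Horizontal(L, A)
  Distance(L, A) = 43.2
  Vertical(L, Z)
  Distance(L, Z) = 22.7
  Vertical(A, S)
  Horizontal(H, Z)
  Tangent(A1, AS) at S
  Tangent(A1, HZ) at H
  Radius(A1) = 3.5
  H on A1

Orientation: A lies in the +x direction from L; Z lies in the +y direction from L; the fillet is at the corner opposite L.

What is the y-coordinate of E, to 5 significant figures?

19.200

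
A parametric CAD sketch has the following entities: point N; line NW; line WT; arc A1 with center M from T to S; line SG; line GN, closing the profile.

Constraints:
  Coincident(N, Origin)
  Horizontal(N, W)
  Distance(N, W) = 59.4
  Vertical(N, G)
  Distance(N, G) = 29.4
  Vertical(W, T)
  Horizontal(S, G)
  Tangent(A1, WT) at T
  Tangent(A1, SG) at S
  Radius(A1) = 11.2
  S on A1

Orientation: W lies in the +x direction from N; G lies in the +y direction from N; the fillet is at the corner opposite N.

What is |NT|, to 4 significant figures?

62.13

N is at the origin; NW is horizontal with |NW| = 59.4 and W on the +x side, so W = (59.40, 0.000). NG is vertical with |NG| = 29.4 and G on the +y side, so G = (0.000, 29.40). The virtual corner opposite N is at (59.40, 29.40). A1 meets WT tangentially, so MT is at right angles to WT and tangency of A1 to SG means the radius MS is perpendicular to SG, with radius 11.2, so the center M sits 11.2 in from both sides at M = (48.20, 18.20). That places the tangent points at T = (59.40, 18.20) on WT and S = (48.20, 29.40) on SG. Then |NT| = |T − N| = 62.13.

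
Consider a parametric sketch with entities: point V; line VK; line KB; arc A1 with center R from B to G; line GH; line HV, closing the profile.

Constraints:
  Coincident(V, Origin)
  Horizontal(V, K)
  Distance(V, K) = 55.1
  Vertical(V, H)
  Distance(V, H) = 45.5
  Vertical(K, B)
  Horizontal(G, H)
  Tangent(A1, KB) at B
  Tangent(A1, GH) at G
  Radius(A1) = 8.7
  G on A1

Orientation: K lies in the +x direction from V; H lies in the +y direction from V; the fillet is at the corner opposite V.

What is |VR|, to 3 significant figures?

59.2

VH is vertical with |VH| = 45.5 and H on the +y side, so H = (0.00, 45.5). The virtual corner opposite V is at (55.1, 45.5). Tangency of A1 to KB means the radius RB is perpendicular to KB and A1 meets GH tangentially, so RG is at right angles to GH, with radius 8.7, so the center R sits 8.7 in from both sides at R = (46.4, 36.8). Then |VR| = |R − V| = 59.2.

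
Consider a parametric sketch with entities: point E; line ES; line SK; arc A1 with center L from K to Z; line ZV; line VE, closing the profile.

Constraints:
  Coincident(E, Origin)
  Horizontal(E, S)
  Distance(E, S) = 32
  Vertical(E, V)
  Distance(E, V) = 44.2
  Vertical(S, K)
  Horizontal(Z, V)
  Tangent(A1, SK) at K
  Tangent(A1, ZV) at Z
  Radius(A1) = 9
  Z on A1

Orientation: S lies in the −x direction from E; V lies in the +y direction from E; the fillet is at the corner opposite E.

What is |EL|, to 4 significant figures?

42.05

E and V share the same x with |EV| = 44.2 and V on the +y side, so V = (0.000, 44.20). The virtual corner opposite E is at (-32.00, 44.20). Tangency of A1 to SK means the radius LK is perpendicular to SK and A1 meets ZV tangentially, so LZ is at right angles to ZV, with radius 9.0, so the center L sits 9.0 in from both sides at L = (-23.00, 35.20). Then |EL| = |L − E| = 42.05.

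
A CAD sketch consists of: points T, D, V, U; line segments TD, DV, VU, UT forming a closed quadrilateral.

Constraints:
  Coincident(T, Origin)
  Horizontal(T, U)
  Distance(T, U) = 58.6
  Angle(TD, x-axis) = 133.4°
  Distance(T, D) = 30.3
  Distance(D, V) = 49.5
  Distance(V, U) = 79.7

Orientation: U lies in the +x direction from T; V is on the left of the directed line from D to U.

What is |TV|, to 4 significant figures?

62.51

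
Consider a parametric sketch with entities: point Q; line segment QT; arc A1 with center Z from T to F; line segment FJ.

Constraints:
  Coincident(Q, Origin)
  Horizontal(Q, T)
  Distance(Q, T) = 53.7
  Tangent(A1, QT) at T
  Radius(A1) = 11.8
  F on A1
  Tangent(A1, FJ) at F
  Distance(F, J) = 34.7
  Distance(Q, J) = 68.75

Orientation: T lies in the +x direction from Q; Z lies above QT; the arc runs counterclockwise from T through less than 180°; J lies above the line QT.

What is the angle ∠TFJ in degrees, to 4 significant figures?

122.0°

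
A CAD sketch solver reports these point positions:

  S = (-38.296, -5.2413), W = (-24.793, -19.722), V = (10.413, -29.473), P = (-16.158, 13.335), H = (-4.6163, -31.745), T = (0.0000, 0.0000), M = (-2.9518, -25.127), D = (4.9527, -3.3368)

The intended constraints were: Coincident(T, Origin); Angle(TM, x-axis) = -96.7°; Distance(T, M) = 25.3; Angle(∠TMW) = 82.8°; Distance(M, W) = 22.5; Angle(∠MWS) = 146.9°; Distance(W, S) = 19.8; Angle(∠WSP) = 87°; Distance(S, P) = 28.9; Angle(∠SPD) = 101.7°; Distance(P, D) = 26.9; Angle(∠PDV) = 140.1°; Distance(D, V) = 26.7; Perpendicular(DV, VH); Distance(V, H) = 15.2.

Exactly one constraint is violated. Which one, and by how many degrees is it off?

Perpendicular(DV, VH) — off by 3.20°.

T = (0.00, 0.00) ✓; TM at -96.70° ✓; |TM| = 25.30 ✓; ∠TMW = 82.80° ✓; |MW| = 22.50 ✓; ∠MWS = 146.9° ✓; |WS| = 19.80 ✓; ∠WSP = 87.00° ✓; |SP| = 28.90 ✓; ∠SPD = 101.7° ✓; |PD| = 26.90 ✓; ∠PDV = 140.1° ✓; |DV| = 26.70 ✓; ∠(DV, VH) = 93.20° ✗; |VH| = 15.20 ✓.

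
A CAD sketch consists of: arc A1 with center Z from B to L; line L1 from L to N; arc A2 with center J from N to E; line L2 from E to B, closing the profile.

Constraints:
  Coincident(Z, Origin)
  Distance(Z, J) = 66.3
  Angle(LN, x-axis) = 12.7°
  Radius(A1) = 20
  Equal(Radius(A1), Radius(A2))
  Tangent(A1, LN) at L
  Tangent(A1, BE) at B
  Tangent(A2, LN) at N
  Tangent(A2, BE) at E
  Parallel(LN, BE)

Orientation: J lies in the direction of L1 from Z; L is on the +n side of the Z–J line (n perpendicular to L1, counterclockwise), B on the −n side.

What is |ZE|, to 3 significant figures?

69.3

The slot axis is L1's direction at 12.7°, so u = (cos 12.7°, sin 12.7°) = (0.976, 0.220) and n = (−sin 12.7°, cos 12.7°) = (-0.220, 0.976). Z is at the origin and J lies 66.3 along u from Z, so J = 66.3·u = (64.7, 14.6). Tangency of A1 to both parallel lines with radius 20.0 puts L and B at Z ± 20.0·n: L = (-4.40, 19.5), B = (4.40, -19.5). Equal radii place N and E the same way about J: N = J + 20.0·n = (60.3, 34.1), E = J − 20.0·n = (69.1, -4.93). Then |ZE| = |E − Z| = 69.3.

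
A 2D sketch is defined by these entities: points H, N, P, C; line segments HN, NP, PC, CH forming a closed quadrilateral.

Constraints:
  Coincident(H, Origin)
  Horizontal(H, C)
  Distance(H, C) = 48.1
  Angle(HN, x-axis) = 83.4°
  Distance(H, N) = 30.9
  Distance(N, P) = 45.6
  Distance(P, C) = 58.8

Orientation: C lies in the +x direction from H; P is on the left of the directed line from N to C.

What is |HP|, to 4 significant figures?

70.59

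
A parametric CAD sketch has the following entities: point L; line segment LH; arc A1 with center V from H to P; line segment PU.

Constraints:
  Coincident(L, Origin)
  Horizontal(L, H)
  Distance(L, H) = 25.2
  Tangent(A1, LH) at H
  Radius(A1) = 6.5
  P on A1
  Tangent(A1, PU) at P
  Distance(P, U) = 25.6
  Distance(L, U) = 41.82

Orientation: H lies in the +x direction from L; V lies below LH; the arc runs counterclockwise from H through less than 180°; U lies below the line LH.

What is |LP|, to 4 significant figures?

20.66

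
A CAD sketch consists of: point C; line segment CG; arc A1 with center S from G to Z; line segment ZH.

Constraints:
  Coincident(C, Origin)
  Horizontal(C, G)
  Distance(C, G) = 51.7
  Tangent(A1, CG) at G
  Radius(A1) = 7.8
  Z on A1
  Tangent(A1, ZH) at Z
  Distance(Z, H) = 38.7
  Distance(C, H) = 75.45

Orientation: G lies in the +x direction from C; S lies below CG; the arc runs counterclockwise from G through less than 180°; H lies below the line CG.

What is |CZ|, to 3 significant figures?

45.8

C is at the origin; C and G share the same y with |CG| = 51.7 and G on the +x side, so G = (51.7, 0.00). A1 meets CG tangentially, so SG is at right angles to CG, so S = G + (0, -7.8) = (51.7, -7.80). Since SZ ⟂ ZH (tangency), |SH| = √(7.8² + 38.7²) = 39.5 regardless of where Z sits on A1. So H lies on both circle(C, 75.45) and circle(S, 39.5); the below-CG intersection is H = (59.4, -46.5). Z is the foot of the tangent from H: Z = (44.5, -10.8).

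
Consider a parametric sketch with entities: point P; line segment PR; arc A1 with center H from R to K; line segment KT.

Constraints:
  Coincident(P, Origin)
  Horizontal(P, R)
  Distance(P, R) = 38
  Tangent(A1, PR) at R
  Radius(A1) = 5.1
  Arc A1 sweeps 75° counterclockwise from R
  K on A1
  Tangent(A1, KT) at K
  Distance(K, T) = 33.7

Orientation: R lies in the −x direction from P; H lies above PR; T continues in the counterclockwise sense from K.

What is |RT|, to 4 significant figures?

38.81

P is at the origin; P and R share the same y with |PR| = 38.0 and R on the −x side, so R = (-38.00, 0.000). A1 meets PR tangentially, so HR is at right angles to PR, so H = R + (0, 5.1) = (-38.00, 5.100). On A1, R sits at bearing -90° from H; a 75° counterclockwise sweep puts K at bearing -15°, so K = H + 5.1·(cos -15°, sin -15°) = (-33.07, 3.780). Since A1 is tangent to KT there, HK ⟂ KT, so KT runs along (−sin -15°, cos -15°); with |KT| = 33.7, T = (-24.35, 36.33). Then |RT| = |T − R| = 38.81.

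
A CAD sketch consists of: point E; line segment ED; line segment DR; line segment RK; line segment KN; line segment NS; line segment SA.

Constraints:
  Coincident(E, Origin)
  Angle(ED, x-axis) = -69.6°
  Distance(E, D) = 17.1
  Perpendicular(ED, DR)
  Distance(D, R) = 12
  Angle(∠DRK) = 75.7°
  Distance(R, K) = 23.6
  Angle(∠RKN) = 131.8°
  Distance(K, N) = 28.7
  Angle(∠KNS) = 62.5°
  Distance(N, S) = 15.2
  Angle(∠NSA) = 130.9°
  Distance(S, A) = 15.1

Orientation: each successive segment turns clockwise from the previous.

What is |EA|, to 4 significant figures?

9.939

E is at the origin; ED runs at -69.6° with length 17.1, so D = (5.961, -16.03). The perpendicularity gives DR at right angles to ED, so DR runs at -159.6°; with |DR| = 12.0, R = (-5.287, -20.21). ∠DRK = 75.7° gives RK at 96.10° from the x-axis; with |RK| = 23.6, K = (-7.795, 3.256). ∠RKN = 131.8° gives KN at 47.90° from the x-axis; with |KN| = 28.7, N = (11.45, 24.55). ∠KNS = 62.5° gives NS at -69.60° from the x-axis; with |NS| = 15.2, S = (16.74, 10.30). ∠NSA = 130.9° gives SA at -118.7° from the x-axis; with |SA| = 15.1, A = (9.494, -2.941). Then |EA| = |A − E| = 9.939.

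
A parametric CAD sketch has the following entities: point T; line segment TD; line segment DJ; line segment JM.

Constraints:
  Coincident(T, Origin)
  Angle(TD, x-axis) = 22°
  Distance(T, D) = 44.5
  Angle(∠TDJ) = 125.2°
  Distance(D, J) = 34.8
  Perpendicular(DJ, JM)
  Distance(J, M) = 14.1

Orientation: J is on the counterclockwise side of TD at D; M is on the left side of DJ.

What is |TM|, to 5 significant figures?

64.420

∠TDJ = 125.2°, so DJ runs at 22.0° + (180° − 125.2°) = 76.800° from the x-axis; with |DJ| = 34.8, J = D + 34.8·(cos 76.800°, sin 76.800°) = (49.206, 50.551). The perpendicularity gives JM at right angles to DJ; with |JM| = 14.1 on the left of DJ, M = J + 14.1·(-0.97358, 0.22835) = (35.479, 53.770). Then |TM| = |M − T| = 64.420.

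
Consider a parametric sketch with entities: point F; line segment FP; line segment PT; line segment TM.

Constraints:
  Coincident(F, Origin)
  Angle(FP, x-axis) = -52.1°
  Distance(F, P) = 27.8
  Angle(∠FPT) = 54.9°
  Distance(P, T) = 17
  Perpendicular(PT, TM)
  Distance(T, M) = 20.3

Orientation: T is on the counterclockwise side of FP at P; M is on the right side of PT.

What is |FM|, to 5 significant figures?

43.057

F is at the origin; FP runs at -52.1° with length 27.8, so P = 27.8·(cos -52.1°, sin -52.1°) = (17.077, -21.937). ∠FPT = 54.9°, so PT runs at -52.1° + (180° − 54.9°) = 73.000° from the x-axis; with |PT| = 17.0, T = P + 17.0·(cos 73.000°, sin 73.000°) = (22.047, -5.6794). PT ⟂ TM; with |TM| = 20.3 on the right of PT, M = T + 20.3·(0.95630, -0.29237) = (41.460, -11.615). Then |FM| = |M − F| = 43.057.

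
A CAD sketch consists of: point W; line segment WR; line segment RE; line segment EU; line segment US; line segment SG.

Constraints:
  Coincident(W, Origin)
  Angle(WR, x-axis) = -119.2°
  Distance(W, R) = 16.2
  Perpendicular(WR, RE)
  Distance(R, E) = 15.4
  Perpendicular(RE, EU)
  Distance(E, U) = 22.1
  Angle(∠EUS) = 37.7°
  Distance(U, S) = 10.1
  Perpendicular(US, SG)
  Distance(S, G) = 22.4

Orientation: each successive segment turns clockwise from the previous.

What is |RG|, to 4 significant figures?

26.95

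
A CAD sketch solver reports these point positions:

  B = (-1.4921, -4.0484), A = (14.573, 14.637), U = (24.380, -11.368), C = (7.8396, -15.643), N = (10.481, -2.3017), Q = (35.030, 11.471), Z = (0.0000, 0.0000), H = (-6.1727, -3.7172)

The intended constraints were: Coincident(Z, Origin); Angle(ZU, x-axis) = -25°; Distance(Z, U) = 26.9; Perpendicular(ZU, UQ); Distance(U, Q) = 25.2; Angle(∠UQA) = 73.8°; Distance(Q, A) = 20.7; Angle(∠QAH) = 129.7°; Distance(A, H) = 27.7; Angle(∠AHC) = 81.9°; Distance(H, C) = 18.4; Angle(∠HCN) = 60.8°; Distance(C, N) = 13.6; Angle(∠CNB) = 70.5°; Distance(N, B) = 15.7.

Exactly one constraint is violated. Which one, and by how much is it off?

Distance(N, B) = 15.7 — off by 3.60.

Z = (0.00, 0.00) ✓; ZU at -25.00° ✓; |ZU| = 26.90 ✓; ∠(ZU, UQ) = 90.00° ✓; |UQ| = 25.20 ✓; ∠UQA = 73.80° ✓; |QA| = 20.70 ✓; ∠QAH = 129.7° ✓; |AH| = 27.70 ✓; ∠AHC = 81.90° ✓; |HC| = 18.40 ✓; ∠HCN = 60.80° ✓; |CN| = 13.60 ✓; ∠CNB = 70.50° ✓; |NB| = 12.10 ✗.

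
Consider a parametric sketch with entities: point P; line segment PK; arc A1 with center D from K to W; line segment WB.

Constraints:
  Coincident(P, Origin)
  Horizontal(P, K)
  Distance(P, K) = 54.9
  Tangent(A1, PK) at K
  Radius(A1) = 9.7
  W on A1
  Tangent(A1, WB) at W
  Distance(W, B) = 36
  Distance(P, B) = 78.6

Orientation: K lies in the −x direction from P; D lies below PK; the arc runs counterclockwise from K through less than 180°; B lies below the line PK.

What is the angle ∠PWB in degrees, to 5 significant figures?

97.458°

P is at the origin; PK is horizontal with |PK| = 54.9 and K on the −x side, so K = (-54.900, 0.0000). A1 meets PK tangentially, so DK is at right angles to PK, so D = K + (0, -9.7) = (-54.900, -9.7000). Since DW ⟂ WB (tangency), |DB| = √(9.7² + 36.0²) = 37.284 regardless of where W sits on A1. So B lies on both circle(P, 78.6) and circle(D, 37.284); the below-PK intersection is B = (-63.801, -45.906). W is the foot of the tangent from B: W = (-64.598, -9.9145).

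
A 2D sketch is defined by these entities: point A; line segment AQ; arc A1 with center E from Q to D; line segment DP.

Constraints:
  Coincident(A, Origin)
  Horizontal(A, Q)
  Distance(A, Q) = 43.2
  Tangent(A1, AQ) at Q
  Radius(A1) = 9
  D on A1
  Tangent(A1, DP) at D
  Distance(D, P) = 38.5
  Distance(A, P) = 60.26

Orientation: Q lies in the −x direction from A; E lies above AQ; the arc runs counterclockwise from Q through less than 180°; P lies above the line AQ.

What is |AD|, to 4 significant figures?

35.52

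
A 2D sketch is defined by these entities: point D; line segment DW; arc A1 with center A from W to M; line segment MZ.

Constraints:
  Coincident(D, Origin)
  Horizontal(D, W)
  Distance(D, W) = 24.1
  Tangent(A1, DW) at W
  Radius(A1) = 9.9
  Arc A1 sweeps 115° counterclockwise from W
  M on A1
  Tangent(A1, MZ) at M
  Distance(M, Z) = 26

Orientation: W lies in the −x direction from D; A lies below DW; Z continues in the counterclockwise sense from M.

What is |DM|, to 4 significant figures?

35.95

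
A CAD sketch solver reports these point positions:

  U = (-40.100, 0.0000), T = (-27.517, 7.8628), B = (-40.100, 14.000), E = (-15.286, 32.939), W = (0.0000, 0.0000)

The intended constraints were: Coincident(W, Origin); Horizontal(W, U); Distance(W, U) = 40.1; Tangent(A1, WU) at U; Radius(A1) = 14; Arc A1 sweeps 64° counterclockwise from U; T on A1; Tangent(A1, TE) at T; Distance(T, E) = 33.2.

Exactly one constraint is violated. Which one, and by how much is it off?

Distance(T, E) = 33.2 — off by 5.30.

W = (0.00, 0.00) ✓; W.y = 0.00, U.y = 0.00 ✓; |WU| = 40.10 ✓; ∠(BU, UW) = 90.00° ✓; |BU| = 14.00 ✓; bearing(B→T) − bearing(B→U) = 64.00° ✓; |BT| = 14.00 ✓; ∠(BT, TE) = 90.00° ✓; |TE| = 27.90 ✗.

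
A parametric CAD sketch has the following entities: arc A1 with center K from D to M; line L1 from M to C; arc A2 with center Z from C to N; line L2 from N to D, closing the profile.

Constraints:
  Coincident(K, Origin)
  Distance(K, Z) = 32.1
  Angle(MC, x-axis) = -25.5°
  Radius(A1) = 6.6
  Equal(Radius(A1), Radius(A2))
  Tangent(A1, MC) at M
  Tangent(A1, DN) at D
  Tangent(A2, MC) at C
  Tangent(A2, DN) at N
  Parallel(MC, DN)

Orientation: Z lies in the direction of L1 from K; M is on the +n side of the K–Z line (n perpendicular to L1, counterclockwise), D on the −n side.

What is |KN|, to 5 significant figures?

32.771

The slot axis is L1's direction at -25.5°, so u = (cos -25.5°, sin -25.5°) = (0.90259, -0.43051) and n = (−sin -25.5°, cos -25.5°) = (0.43051, 0.90259). K is at the origin and Z lies 32.1 along u from K, so Z = 32.1·u = (28.973, -13.819). Tangency of A1 to both parallel lines with radius 6.6 puts M and D at K ± 6.6·n: M = (2.8414, 5.9571), D = (-2.8414, -5.9571). Equal radii place C and N the same way about Z: C = Z + 6.6·n = (31.814, -7.8623), N = Z − 6.6·n = (26.132, -19.776). Then |KN| = |N − K| = 32.771.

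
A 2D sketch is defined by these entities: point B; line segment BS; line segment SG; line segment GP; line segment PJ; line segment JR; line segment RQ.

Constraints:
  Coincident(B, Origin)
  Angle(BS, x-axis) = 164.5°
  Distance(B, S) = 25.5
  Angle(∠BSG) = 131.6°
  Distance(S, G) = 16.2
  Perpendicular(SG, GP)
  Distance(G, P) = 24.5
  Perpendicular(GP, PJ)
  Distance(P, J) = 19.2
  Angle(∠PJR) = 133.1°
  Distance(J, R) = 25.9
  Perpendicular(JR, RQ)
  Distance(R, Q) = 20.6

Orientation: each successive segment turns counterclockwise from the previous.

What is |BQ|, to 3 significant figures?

29.8

B is at the origin; BS runs at 164.5° with length 25.5, so S = (-24.6, 6.81). ∠BSG = 131.6° gives SG at -147° from the x-axis; with |SG| = 16.2, G = (-38.2, -1.98). SG ⟂ GP, so GP runs at -57.1°; with |GP| = 24.5, P = (-24.9, -22.6). The perpendicularity gives PJ at right angles to GP, so PJ runs at 32.9°; with |PJ| = 19.2, J = (-8.75, -12.1). ∠PJR = 133.1° gives JR at 79.8° from the x-axis; with |JR| = 25.9, R = (-4.16, 13.4). The perpendicularity gives RQ at right angles to JR, so RQ runs at 170°; with |RQ| = 20.6, Q = (-24.4, 17.0). Then |BQ| = |Q − B| = 29.8.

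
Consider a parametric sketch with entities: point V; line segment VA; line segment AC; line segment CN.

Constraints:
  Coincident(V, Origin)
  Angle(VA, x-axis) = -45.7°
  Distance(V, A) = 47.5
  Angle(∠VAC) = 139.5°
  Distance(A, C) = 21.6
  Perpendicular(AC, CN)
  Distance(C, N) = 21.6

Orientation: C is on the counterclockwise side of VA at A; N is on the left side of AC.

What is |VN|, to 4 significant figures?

58.46

V is at the origin; VA runs at -45.7° with length 47.5, so A = 47.5·(cos -45.7°, sin -45.7°) = (33.17, -34.00). ∠VAC = 139.5°, so AC runs at -45.7° + (180° − 139.5°) = -5.200° from the x-axis; with |AC| = 21.6, C = A + 21.6·(cos -5.200°, sin -5.200°) = (54.69, -35.95). The perpendicularity gives CN at right angles to AC; with |CN| = 21.6 on the left of AC, N = C + 21.6·(0.09063, 0.9959) = (56.64, -14.44). Then |VN| = |N − V| = 58.46.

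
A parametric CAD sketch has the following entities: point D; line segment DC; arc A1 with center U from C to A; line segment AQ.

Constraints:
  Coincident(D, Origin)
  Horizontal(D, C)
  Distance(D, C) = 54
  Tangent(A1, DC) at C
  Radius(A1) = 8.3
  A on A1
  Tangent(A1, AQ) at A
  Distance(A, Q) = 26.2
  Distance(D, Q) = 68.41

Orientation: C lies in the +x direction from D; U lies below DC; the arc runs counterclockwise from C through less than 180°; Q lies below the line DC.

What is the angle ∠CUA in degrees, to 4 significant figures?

117.1°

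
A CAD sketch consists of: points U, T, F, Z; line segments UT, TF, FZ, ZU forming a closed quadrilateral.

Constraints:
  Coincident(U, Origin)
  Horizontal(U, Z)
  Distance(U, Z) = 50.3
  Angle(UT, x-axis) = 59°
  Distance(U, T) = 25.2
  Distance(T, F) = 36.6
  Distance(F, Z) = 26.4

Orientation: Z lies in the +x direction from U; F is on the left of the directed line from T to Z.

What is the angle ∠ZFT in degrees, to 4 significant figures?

84.74°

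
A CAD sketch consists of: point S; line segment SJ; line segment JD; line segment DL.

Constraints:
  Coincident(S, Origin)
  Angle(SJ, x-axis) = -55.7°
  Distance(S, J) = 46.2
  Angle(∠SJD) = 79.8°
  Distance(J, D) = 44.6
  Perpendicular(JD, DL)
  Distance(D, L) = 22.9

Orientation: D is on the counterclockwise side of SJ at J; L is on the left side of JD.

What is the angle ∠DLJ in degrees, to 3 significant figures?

62.8°

∠SJD = 79.8°, so JD runs at -55.7° + (180° − 79.8°) = 44.5° from the x-axis; with |JD| = 44.6, D = J + 44.6·(cos 44.5°, sin 44.5°) = (57.8, -6.91). JD is perpendicular to DL; with |DL| = 22.9 on the left of JD, L = D + 22.9·(-0.701, 0.713) = (41.8, 9.43). Then cos ∠DLJ = LD·LJ / (|LD||LJ|), giving 62.8°.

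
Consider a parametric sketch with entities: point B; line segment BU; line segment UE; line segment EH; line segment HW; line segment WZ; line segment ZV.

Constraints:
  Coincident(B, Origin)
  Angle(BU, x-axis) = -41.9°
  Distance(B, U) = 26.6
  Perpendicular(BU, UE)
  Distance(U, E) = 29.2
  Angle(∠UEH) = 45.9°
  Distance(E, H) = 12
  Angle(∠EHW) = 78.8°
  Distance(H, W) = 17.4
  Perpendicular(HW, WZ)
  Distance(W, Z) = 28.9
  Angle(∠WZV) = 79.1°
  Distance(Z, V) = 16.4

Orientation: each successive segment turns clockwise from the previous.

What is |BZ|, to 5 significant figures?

59.832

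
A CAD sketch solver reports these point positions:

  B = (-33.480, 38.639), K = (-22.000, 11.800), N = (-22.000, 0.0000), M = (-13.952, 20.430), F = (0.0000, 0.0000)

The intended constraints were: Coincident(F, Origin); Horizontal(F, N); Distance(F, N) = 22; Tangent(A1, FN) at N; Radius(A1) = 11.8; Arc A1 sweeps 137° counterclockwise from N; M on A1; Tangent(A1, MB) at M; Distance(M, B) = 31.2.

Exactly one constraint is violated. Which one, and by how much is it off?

Distance(M, B) = 31.2 — off by 4.50.

F = (0.00, 0.00) ✓; F.y = 0.00, N.y = 0.00 ✓; |FN| = 22.00 ✓; ∠(KN, NF) = 90.00° ✓; |KN| = 11.80 ✓; bearing(K→M) − bearing(K→N) = 137.0° ✓; |KM| = 11.80 ✓; ∠(KM, MB) = 90.00° ✓; |MB| = 26.70 ✗.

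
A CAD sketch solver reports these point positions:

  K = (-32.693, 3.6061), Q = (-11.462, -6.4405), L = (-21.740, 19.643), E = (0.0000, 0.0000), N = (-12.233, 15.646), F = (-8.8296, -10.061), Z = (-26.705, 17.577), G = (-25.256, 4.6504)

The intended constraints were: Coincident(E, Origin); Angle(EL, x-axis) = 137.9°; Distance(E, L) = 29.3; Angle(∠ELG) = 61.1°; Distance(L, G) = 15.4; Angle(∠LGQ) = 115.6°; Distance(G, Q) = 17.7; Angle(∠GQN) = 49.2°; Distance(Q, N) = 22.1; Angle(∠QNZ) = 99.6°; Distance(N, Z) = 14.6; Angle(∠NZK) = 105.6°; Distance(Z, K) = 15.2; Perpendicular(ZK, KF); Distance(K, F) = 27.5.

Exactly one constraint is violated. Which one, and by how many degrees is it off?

Perpendicular(ZK, KF) — off by 6.60°.

E = (0.00, 0.00) ✓; EL at 137.9° ✓; |EL| = 29.30 ✓; ∠ELG = 61.10° ✓; |LG| = 15.40 ✓; ∠LGQ = 115.6° ✓; |GQ| = 17.70 ✓; ∠GQN = 49.20° ✓; |QN| = 22.10 ✓; ∠QNZ = 99.60° ✓; |NZ| = 14.60 ✓; ∠NZK = 105.6° ✓; |ZK| = 15.20 ✓; ∠(ZK, KF) = 83.40° ✗; |KF| = 27.50 ✓.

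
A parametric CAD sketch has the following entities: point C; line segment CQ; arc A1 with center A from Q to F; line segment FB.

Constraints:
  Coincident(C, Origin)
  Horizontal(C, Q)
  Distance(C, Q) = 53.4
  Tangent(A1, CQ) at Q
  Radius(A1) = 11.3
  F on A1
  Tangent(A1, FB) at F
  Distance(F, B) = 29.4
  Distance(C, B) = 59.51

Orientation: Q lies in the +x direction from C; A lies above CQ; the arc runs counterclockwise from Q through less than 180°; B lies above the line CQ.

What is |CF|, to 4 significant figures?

64.76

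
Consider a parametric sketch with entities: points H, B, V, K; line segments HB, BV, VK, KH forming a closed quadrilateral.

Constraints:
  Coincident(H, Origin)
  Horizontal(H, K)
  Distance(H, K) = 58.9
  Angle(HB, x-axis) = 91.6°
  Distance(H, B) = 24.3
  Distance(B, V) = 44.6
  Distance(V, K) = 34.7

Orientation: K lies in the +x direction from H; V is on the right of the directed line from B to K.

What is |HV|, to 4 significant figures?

28.48

H is at the origin; H and K share the same y with |HK| = 58.9 and K in +x, so K = (58.9, 0). HB runs at 91.6° with |HB| = 24.3, so B = (-0.6785, 24.29). V is determined by |BV| = 44.6 and |VK| = 34.7 together: it lies at the intersection of circle(B, 44.6) and circle(K, 34.7). With |BK| = 64.34, the foot of the radical line on BK is 38.27 from B and the perpendicular offset is √(44.6² − 38.27²) = 22.90. Taking the right-of-BK solution: V = (26.11, -11.37).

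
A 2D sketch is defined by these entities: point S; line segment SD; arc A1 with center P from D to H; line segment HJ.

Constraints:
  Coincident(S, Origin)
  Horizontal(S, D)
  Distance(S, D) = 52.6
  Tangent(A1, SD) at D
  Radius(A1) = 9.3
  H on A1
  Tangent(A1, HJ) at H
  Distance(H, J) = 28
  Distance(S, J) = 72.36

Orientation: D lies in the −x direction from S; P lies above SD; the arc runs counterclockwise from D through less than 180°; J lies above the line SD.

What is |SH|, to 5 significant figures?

47.568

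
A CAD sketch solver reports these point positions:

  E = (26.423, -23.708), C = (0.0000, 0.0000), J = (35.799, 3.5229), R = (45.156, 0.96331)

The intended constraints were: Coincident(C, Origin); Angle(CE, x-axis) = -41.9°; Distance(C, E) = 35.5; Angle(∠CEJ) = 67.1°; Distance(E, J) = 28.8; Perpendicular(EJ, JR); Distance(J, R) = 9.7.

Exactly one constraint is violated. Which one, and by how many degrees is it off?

Perpendicular(EJ, JR) — off by 3.70°.

C = (0.00, 0.00) ✓; CE at -41.90° ✓; |CE| = 35.50 ✓; ∠CEJ = 67.10° ✓; |EJ| = 28.80 ✓; ∠(EJ, JR) = 86.30° ✗; |JR| = 9.701 ✓.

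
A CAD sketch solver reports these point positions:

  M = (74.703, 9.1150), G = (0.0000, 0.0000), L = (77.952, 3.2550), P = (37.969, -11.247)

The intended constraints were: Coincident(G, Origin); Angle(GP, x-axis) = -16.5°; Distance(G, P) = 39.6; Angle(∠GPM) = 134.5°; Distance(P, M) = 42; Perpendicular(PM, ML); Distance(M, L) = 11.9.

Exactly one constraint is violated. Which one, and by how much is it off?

Distance(M, L) = 11.9 — off by 5.20.

G = (0.00, 0.00) ✓; GP at -16.50° ✓; |GP| = 39.60 ✓; ∠GPM = 134.5° ✓; |PM| = 42.00 ✓; ∠(PM, ML) = 89.99° ✓; |ML| = 6.700 ✗.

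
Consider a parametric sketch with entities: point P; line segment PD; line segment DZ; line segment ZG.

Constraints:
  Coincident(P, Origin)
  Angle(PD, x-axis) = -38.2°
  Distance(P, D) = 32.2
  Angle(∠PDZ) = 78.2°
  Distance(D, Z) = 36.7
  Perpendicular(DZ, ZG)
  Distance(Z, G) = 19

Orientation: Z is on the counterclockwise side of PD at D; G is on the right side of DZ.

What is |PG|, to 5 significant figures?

58.815

∠PDZ = 78.2°, so DZ runs at -38.2° + (180° − 78.2°) = 63.600° from the x-axis; with |DZ| = 36.7, Z = D + 36.7·(cos 63.600°, sin 63.600°) = (41.623, 12.960). DZ is perpendicular to ZG; with |ZG| = 19.0 on the right of DZ, G = Z + 19.0·(0.89571, -0.44464) = (58.641, 4.5118). Then |PG| = |G − P| = 58.815.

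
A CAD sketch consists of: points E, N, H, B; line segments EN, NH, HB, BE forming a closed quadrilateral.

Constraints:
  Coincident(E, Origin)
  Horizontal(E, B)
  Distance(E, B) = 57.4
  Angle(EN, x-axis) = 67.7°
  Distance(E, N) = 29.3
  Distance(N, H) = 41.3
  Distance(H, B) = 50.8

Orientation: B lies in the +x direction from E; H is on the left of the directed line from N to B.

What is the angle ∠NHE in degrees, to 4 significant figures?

14.40°

E is at the origin; EB is horizontal with |EB| = 57.4 and B in +x, so B = (57.4, 0). EN runs at 67.7° with |EN| = 29.3, so N = (11.12, 27.11). H is determined by |NH| = 41.3 and |HB| = 50.8 together: it lies at the intersection of circle(N, 41.3) and circle(B, 50.8). With |NB| = 53.64, the foot of the radical line on NB is 18.66 from N and the perpendicular offset is √(41.3² − 18.66²) = 36.84. Taking the left-of-NB solution: H = (45.84, 49.47).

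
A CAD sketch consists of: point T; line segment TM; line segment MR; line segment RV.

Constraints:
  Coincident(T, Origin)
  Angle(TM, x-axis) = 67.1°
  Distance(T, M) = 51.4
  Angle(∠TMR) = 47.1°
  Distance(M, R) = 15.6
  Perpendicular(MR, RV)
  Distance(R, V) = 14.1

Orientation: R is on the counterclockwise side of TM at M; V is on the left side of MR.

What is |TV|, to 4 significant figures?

30.51

T is at the origin; TM runs at 67.1° with length 51.4, so M = 51.4·(cos 67.1°, sin 67.1°) = (20.00, 47.35). ∠TMR = 47.1°, so MR runs at 67.1° + (180° − 47.1°) = 200.0° from the x-axis; with |MR| = 15.6, R = M + 15.6·(cos 200.0°, sin 200.0°) = (5.342, 42.01). MR ⟂ RV; with |RV| = 14.1 on the left of MR, V = R + 14.1·(0.3420, -0.9397) = (10.16, 28.76). Then |TV| = |V − T| = 30.51.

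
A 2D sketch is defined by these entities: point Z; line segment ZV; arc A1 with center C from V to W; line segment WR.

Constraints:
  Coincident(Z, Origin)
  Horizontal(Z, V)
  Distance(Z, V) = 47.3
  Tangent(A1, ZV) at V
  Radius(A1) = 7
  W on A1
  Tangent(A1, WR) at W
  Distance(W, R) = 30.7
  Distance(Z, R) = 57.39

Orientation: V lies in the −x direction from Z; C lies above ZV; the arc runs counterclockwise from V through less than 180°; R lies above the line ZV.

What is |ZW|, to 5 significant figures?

41.030

Checks: |CV| = 7.000 ✓; |CW| = 7.000 ✓; ∠(CW, WR) = 90.00° ✓; |WR| = 30.70 ✓; |ZR| = 57.39 ✓.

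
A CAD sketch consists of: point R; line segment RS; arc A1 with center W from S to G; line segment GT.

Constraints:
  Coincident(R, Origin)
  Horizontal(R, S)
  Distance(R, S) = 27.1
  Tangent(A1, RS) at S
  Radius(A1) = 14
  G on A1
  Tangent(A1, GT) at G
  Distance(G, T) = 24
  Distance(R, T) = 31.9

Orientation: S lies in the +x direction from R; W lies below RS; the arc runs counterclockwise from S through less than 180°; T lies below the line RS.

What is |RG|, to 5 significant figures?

16.664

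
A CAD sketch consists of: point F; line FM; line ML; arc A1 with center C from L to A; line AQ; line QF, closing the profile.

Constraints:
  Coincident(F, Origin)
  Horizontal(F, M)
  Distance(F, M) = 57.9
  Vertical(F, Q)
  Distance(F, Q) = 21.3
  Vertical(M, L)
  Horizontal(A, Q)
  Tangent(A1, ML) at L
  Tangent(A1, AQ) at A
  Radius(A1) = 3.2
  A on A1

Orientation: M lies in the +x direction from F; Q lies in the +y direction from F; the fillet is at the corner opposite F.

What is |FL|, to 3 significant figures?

60.7

F is at the origin; FM is horizontal with |FM| = 57.9 and M on the +x side, so M = (57.9, 0.00). FQ is vertical with |FQ| = 21.3 and Q on the +y side, so Q = (0.00, 21.3). The virtual corner opposite F is at (57.9, 21.3). A1 meets ML tangentially, so CL is at right angles to ML and tangency of A1 to AQ means the radius CA is perpendicular to AQ, with radius 3.2, so the center C sits 3.2 in from both sides at C = (54.7, 18.1). That places the tangent points at L = (57.9, 18.1) on ML and A = (54.7, 21.3) on AQ. Then |FL| = |L − F| = 60.7.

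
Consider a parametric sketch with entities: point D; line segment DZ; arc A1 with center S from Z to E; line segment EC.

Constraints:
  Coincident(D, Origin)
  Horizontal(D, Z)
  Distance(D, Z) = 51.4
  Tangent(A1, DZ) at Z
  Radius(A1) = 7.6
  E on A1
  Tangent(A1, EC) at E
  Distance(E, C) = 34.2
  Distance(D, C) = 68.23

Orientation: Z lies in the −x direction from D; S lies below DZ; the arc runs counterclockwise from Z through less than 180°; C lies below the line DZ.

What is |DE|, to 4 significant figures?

59.56

D is at the origin; DZ is horizontal with |DZ| = 51.4 and Z on the −x side, so Z = (-51.40, 0.000). The tangent condition forces SZ to be normal to DZ, so S = Z + (0, -7.6) = (-51.40, -7.600). Since SE ⟂ EC (tangency), |SC| = √(7.6² + 34.2²) = 35.03 regardless of where E sits on A1. So C lies on both circle(D, 68.23) and circle(S, 35.03); the below-DZ intersection is C = (-53.31, -42.58). E is the foot of the tangent from C: E = (-58.90, -8.841).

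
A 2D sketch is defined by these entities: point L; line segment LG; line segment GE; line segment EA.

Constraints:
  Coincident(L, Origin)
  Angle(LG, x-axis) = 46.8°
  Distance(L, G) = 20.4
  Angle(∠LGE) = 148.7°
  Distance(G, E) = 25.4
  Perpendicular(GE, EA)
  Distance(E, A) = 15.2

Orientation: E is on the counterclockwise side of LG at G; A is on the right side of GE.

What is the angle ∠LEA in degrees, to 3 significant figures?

104°

L is at the origin; LG runs at 46.8° with length 20.4, so G = 20.4·(cos 46.8°, sin 46.8°) = (14.0, 14.9). ∠LGE = 148.7°, so GE runs at 46.8° + (180° − 148.7°) = 78.1° from the x-axis; with |GE| = 25.4, E = G + 25.4·(cos 78.1°, sin 78.1°) = (19.2, 39.7). The perpendicularity gives EA at right angles to GE; with |EA| = 15.2 on the right of GE, A = E + 15.2·(0.979, -0.206) = (34.1, 36.6). Then cos ∠LEA = EL·EA / (|EL||EA|), giving 104°.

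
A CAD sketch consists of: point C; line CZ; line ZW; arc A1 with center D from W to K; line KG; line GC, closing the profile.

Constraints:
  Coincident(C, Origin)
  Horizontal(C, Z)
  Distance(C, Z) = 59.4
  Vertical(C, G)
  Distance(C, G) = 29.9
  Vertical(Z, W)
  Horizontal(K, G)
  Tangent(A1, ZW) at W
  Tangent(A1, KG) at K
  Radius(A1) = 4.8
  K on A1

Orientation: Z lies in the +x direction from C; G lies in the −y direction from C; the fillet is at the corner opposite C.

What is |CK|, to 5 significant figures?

62.251

C is at the origin; C and Z share the same y with |CZ| = 59.4 and Z on the +x side, so Z = (59.400, 0.0000). CG is vertical with |CG| = 29.9 and G on the −y side, so G = (0.0000, -29.900). The virtual corner opposite C is at (59.400, -29.900). Tangency of A1 to ZW means the radius DW is perpendicular to ZW and A1 meets KG tangentially, so DK is at right angles to KG, with radius 4.8, so the center D sits 4.8 in from both sides at D = (54.600, -25.100). That places the tangent points at W = (59.400, -25.100) on ZW and K = (54.600, -29.900) on KG. Then |CK| = |K − C| = 62.251.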